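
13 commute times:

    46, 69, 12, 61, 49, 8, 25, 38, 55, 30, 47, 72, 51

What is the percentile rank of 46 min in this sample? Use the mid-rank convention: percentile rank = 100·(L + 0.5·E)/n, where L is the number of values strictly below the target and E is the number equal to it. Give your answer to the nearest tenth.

Sorted: 8, 12, 25, 30, 38, 46, 47, 49, 51, 55, 61, 69, 72.
Count below 46: L = 5; count equal: E = 1; n = 13.
Percentile rank = 100·(5 + 0.5·1)/13 = 100·5.5/13 = 42.31.

42.3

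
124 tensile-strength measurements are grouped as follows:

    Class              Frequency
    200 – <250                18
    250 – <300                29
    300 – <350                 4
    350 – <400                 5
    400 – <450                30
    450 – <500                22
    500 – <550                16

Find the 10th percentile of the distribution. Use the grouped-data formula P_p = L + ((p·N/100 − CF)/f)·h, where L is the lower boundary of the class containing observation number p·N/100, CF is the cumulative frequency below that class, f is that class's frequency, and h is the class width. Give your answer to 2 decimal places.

N = 124; target position k = 10/100 · 124 = 12.4.
Cumulative frequencies: 18, 47, 51, 56, 86, 108, 124.
Observation 12.4 falls in the class 200 – <250.
L = 200, CF = 0, f = 18, h = 50.
P10 = 200 + ((12.4 − 0)/18)·50 = 200 + 34.4444 = 234.444.

234.44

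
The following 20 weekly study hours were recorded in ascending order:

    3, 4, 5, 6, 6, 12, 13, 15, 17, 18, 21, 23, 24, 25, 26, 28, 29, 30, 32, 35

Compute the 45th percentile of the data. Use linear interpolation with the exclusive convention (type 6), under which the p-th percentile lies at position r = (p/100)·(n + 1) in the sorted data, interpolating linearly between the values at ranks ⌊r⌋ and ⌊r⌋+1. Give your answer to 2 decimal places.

17.45

n = 20.
r = (45/100)·(20 + 1) = 9.45.
Rank 9 is 17 and rank 10 is 18.
Interpolate: 17 + 0.45·(18 − 17) = 17 + 0.45·1 = 17.45.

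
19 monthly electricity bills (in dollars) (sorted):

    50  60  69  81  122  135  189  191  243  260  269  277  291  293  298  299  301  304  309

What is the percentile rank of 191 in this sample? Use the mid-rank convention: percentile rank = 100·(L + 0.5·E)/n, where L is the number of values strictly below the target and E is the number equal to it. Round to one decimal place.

Count below 191: L = 7; count equal: E = 1; n = 19.
Percentile rank = 100·(7 + 0.5·1)/19 = 100·7.5/19 = 39.47.

39.5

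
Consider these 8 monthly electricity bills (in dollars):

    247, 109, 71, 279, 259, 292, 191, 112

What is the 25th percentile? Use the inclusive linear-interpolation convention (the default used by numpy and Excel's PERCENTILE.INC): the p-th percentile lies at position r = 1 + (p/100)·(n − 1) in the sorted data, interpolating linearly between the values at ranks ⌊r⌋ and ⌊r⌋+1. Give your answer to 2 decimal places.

111.25

Sorted: 71, 109, 112, 191, 247, 259, 279, 292.
n = 8.
r = 1 + (25/100)·(8 − 1) = 1 + 1.75 = 2.75.
Rank 2 is 109 and rank 3 is 112.
Interpolate: 109 + 0.75·(112 − 109) = 109 + 0.75·3 = 111.25.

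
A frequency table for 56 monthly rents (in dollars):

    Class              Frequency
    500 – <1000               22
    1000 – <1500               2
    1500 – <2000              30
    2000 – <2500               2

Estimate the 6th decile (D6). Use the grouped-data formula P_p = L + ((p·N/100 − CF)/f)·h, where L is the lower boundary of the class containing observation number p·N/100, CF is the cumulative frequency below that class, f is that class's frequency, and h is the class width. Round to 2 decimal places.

1660.00

N = 56; target position k = 60/100 · 56 = 33.6.
Cumulative frequencies: 22, 24, 54, 56.
Observation 33.6 falls in the class 1500 – <2000.
L = 1500, CF = 24, f = 30, h = 500.
P60 = 1500 + ((33.6 − 24)/30)·500 = 1500 + 160 = 1660.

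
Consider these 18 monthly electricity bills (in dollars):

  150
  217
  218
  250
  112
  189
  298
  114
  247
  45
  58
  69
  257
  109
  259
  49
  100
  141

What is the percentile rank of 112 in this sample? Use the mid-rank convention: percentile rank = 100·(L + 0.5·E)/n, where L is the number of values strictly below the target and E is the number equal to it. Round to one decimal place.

36.1

Sorted: 45, 49, 58, 69, 100, 109, 112, 114, 141, 150, 189, 217, 218, 247, 250, 257, 259, 298.
Count below 112: L = 6; count equal: E = 1; n = 18.
Percentile rank = 100·(6 + 0.5·1)/18 = 100·6.5/18 = 36.11.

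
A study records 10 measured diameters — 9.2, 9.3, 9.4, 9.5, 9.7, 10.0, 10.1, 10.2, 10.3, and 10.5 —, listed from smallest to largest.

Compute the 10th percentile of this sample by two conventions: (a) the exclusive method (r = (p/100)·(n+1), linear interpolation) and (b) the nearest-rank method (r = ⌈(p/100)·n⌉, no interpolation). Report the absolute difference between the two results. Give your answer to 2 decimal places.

n = 10.
(a) r = 1.1; between ranks 1 (9.2) and 2 (9.3): 9.21.
(b) the nearest-rank method: rank 1 → 9.2.
|9.21 − 9.2| = 0.01.

0.01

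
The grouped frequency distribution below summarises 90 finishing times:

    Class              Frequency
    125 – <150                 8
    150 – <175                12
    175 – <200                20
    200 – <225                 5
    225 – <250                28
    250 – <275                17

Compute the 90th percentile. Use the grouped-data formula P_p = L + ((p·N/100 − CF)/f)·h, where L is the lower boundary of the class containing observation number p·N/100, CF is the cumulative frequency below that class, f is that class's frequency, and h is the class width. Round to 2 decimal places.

261.76

N = 90; target position k = 90/100 · 90 = 81.
Cumulative frequencies: 8, 20, 40, 45, 73, 90.
Observation 81 falls in the class 250 – <275.
L = 250, CF = 73, f = 17, h = 25.
P90 = 250 + ((81 − 73)/17)·25 = 250 + 11.7647 = 261.765.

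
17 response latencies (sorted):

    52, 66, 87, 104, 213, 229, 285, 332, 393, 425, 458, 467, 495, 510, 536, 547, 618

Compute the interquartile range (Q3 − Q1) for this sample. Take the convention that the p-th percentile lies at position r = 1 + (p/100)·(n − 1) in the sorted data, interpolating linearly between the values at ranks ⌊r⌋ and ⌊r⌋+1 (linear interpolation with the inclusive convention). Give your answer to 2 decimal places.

282.00

n = 17.
P25: r = 5 (integer) → 213.
P75: r = 13 (integer) → 495.
Difference: 495 − 213 = 282.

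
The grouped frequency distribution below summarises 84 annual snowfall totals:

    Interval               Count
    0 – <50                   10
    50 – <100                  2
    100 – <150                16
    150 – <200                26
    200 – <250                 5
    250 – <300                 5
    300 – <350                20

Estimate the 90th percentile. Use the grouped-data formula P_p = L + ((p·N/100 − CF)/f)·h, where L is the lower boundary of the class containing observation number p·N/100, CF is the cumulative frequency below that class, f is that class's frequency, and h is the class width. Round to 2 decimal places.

329.00

N = 84; target position k = 90/100 · 84 = 75.6.
Cumulative frequencies: 10, 12, 28, 54, 59, 64, 84.
Observation 75.6 falls in the class 300 – <350.
L = 300, CF = 64, f = 20, h = 50.
P90 = 300 + ((75.6 − 64)/20)·50 = 300 + 29 = 329.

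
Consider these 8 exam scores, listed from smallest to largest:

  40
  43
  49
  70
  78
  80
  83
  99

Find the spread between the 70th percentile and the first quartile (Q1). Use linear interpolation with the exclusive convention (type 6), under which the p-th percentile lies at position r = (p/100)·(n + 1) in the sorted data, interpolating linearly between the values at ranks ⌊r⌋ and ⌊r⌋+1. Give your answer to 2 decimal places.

n = 8.
P25: r = 2.25; ranks 2–3 are 43, 49; interpolating gives 44.5.
P70: r = 6.3; ranks 6–7 are 80, 83; interpolating gives 80.9.
Difference: 80.9 − 44.5 = 36.4.

36.40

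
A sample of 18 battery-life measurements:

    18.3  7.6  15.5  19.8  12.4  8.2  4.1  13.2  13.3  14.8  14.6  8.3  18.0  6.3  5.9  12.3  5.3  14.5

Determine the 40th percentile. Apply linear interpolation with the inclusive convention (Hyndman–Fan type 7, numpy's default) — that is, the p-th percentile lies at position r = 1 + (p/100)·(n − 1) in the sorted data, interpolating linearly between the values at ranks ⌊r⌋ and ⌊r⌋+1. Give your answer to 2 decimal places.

Sorted: 4.1, 5.3, 5.9, 6.3, 7.6, 8.2, 8.3, 12.3, 12.4, 13.2, 13.3, 14.5, 14.6, 14.8, 15.5, 18.0, 18.3, 19.8.
n = 18.
r = 1 + (40/100)·(18 − 1) = 1 + 6.8 = 7.8.
Rank 7 is 8.3 and rank 8 is 12.3.
Interpolate: 8.3 + 0.8·(12.3 − 8.3) = 8.3 + 0.8·4 = 11.5.

11.50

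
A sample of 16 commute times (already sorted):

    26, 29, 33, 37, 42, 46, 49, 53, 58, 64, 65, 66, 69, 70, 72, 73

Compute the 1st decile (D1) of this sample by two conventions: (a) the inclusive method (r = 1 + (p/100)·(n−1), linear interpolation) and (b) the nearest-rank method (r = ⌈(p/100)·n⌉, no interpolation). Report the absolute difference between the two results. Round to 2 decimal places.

n = 16.
(a) r = 2.5; between ranks 2 (29) and 3 (33): 31.
(b) the nearest-rank method: rank 2 → 29.
|31 − 29| = 2.

2.00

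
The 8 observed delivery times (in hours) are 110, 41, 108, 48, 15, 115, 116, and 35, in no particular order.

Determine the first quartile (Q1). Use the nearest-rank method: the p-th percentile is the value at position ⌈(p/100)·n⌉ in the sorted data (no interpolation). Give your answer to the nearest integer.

35

Sorted: 15, 35, 41, 48, 108, 110, 115, 116.
n = 8.
Position = ⌈25/100 · 8⌉ = ⌈2⌉ = 2.
The value at rank 2 is 35.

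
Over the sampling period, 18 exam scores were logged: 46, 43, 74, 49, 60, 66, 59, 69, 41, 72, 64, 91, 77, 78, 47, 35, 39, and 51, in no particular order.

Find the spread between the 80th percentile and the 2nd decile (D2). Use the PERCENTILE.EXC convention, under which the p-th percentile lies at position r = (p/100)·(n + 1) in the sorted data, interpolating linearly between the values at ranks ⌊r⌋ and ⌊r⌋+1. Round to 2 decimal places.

Sorted: 35, 39, 41, 43, 46, 47, 49, 51, 59, 60, 64, 66, 69, 72, 74, 77, 78, 91.
n = 18.
P20: r = 3.8; ranks 3–4 are 41, 43; interpolating gives 42.6.
P80: r = 15.2; ranks 15–16 are 74, 77; interpolating gives 74.6.
Difference: 74.6 − 42.6 = 32.

32.00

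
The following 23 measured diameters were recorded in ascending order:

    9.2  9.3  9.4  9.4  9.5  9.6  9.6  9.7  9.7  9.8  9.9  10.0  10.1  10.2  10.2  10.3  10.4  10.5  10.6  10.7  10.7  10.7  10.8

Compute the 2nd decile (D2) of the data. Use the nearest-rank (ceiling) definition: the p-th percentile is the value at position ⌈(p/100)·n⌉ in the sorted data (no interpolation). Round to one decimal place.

9.5

n = 23.
Position = ⌈20/100 · 23⌉ = ⌈4.6⌉ = 5.
The value at rank 5 is 9.5.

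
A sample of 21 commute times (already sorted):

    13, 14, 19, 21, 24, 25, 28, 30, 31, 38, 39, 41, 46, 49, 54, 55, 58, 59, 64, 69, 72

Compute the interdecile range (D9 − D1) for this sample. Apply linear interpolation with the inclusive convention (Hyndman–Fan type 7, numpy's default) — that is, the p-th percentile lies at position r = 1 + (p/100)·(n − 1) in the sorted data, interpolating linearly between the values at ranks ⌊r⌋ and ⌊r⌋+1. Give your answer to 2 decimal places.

45.00

n = 21.
P10: r = 3 (integer) → 19.
P90: r = 19 (integer) → 64.
Difference: 64 − 19 = 45.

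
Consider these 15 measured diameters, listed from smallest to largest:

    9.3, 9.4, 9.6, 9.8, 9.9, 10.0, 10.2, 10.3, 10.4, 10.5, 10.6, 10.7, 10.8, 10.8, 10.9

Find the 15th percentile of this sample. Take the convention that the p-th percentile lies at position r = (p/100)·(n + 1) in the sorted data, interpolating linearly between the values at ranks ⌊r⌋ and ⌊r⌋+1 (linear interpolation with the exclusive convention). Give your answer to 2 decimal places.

n = 15.
r = (15/100)·(15 + 1) = 2.4.
Rank 2 is 9.4 and rank 3 is 9.6.
Interpolate: 9.4 + 0.4·(9.6 − 9.4) = 9.4 + 0.4·0.2 = 9.48.

9.48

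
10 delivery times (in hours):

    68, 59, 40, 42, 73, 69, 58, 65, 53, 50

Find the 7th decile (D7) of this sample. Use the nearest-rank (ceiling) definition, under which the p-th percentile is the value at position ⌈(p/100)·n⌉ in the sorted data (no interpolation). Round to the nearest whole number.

65

Sorted: 40, 42, 50, 53, 58, 59, 65, 68, 69, 73.
n = 10.
Position = ⌈70/100 · 10⌉ = ⌈7⌉ = 7.
The value at rank 7 is 65.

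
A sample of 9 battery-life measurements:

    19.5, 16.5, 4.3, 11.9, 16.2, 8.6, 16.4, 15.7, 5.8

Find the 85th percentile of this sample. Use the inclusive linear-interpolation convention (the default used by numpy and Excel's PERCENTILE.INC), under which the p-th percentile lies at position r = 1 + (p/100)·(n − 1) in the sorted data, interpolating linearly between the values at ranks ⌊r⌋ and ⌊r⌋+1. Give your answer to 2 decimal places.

Sorted: 4.3, 5.8, 8.6, 11.9, 15.7, 16.2, 16.4, 16.5, 19.5.
n = 9.
r = 1 + (85/100)·(9 − 1) = 1 + 6.8 = 7.8.
Rank 7 is 16.4 and rank 8 is 16.5.
Interpolate: 16.4 + 0.8·(16.5 − 16.4) = 16.4 + 0.8·0.1 = 16.48.

16.48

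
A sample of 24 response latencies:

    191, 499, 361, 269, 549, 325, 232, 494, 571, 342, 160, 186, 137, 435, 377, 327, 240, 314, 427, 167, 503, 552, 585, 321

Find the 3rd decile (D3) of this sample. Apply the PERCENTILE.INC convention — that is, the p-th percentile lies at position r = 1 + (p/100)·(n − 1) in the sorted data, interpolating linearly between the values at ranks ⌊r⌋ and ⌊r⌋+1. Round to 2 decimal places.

266.10

Sorted: 137, 160, 167, 186, 191, 232, 240, 269, 314, 321, 325, 327, 342, 361, 377, 427, 435, 494, 499, 503, 549, 552, 571, 585.
n = 24.
r = 1 + (30/100)·(24 − 1) = 1 + 6.9 = 7.9.
Rank 7 is 240 and rank 8 is 269.
Interpolate: 240 + 0.9·(269 − 240) = 240 + 0.9·29 = 266.1.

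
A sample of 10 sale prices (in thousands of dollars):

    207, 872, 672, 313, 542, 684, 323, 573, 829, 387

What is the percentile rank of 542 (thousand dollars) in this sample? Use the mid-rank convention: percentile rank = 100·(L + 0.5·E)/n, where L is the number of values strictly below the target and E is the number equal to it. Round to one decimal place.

45.0

Sorted: 207, 313, 323, 387, 542, 573, 672, 684, 829, 872.
Count below 542: L = 4; count equal: E = 1; n = 10.
Percentile rank = 100·(4 + 0.5·1)/10 = 100·4.5/10 = 45.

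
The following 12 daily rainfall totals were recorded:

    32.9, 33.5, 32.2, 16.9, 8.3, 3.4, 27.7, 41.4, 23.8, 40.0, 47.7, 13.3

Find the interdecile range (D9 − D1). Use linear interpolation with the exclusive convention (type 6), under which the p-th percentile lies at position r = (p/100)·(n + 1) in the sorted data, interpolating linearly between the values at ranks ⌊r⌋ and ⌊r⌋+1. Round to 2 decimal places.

40.94

Sorted: 3.4, 8.3, 13.3, 16.9, 23.8, 27.7, 32.2, 32.9, 33.5, 40.0, 41.4, 47.7.
n = 12.
P10: r = 1.3; ranks 1–2 are 3.4, 8.3; interpolating gives 4.87.
P90: r = 11.7; ranks 11–12 are 41.4, 47.7; interpolating gives 45.81.
Difference: 45.81 − 4.87 = 40.94.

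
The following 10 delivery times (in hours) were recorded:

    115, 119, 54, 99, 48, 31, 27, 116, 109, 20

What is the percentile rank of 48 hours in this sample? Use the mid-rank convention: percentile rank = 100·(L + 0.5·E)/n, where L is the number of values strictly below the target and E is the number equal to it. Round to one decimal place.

Sorted: 20, 27, 31, 48, 54, 99, 109, 115, 116, 119.
Count below 48: L = 3; count equal: E = 1; n = 10.
Percentile rank = 100·(3 + 0.5·1)/10 = 100·3.5/10 = 35.

35.0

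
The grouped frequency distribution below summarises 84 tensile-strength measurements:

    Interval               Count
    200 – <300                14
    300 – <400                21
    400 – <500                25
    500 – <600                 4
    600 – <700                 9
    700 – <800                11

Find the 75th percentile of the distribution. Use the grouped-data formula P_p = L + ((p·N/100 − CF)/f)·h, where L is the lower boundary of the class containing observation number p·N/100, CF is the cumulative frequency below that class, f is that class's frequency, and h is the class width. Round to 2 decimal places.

N = 84; target position k = 75/100 · 84 = 63.
Cumulative frequencies: 14, 35, 60, 64, 73, 84.
Observation 63 falls in the class 500 – <600.
L = 500, CF = 60, f = 4, h = 100.
P75 = 500 + ((63 − 60)/4)·100 = 500 + 75 = 575.

575.00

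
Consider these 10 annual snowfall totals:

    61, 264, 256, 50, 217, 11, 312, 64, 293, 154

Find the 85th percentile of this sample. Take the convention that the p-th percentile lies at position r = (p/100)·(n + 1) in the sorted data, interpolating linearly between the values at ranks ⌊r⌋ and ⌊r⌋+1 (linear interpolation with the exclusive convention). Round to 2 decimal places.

Sorted: 11, 50, 61, 64, 154, 217, 256, 264, 293, 312.
n = 10.
r = (85/100)·(10 + 1) = 9.35.
Rank 9 is 293 and rank 10 is 312.
Interpolate: 293 + 0.35·(312 − 293) = 293 + 0.35·19 = 299.65.

299.65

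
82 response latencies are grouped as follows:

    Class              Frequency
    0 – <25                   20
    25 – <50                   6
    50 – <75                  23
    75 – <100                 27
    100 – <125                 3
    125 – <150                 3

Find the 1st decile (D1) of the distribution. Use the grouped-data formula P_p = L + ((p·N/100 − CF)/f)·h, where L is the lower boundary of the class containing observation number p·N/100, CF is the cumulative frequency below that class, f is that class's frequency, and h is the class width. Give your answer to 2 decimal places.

10.25

N = 82; target position k = 10/100 · 82 = 8.2.
Cumulative frequencies: 20, 26, 49, 76, 79, 82.
Observation 8.2 falls in the class 0 – <25.
L = 0, CF = 0, f = 20, h = 25.
P10 = 0 + ((8.2 − 0)/20)·25 = 0 + 10.25 = 10.25.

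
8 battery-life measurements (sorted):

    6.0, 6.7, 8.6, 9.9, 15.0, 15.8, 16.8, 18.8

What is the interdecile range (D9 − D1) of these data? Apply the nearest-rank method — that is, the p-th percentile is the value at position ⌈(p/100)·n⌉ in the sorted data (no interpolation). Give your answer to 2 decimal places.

n = 8.
P10: rank ⌈10/100·8⌉ = 1 → 6.
P90: rank ⌈90/100·8⌉ = 8 → 18.8.
Difference: 18.8 − 6 = 12.8.

12.80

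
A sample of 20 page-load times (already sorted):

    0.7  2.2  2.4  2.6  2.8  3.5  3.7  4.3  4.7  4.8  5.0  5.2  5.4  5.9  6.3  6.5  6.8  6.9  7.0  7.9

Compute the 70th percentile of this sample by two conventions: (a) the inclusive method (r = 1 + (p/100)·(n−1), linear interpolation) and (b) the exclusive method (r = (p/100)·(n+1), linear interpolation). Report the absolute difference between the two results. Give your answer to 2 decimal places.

0.16

n = 20.
(a) r = 14.3; between ranks 14 (5.9) and 15 (6.3): 6.02.
(b) r = 14.7; between ranks 14 (5.9) and 15 (6.3): 6.18.
|6.02 − 6.18| = 0.16.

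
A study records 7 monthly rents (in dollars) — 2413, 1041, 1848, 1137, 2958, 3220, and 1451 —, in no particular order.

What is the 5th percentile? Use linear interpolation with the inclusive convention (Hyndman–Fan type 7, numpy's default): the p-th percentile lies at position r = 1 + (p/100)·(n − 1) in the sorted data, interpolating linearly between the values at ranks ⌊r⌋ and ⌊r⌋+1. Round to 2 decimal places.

1069.80

Sorted: 1041, 1137, 1451, 1848, 2413, 2958, 3220.
n = 7.
r = 1 + (5/100)·(7 − 1) = 1 + 0.3 = 1.3.
Rank 1 is 1041 and rank 2 is 1137.
Interpolate: 1041 + 0.3·(1137 − 1041) = 1041 + 0.3·96 = 1069.8.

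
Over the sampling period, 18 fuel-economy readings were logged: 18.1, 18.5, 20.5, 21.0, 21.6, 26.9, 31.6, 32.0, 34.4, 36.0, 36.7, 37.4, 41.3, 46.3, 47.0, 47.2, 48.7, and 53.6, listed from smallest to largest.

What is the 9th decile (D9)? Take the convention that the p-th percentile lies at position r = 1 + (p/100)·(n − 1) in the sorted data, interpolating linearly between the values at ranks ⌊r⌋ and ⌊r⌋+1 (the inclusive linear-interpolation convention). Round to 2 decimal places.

n = 18.
r = 1 + (90/100)·(18 − 1) = 1 + 15.3 = 16.3.
Rank 16 is 47.2 and rank 17 is 48.7.
Interpolate: 47.2 + 0.3·(48.7 − 47.2) = 47.2 + 0.3·1.5 = 47.65.

47.65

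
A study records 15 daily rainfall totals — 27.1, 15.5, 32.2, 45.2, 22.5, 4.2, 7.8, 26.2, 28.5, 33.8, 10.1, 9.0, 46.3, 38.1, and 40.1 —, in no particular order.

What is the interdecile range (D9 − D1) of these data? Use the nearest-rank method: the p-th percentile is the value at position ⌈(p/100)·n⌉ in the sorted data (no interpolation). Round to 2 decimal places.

37.40

Sorted: 4.2, 7.8, 9.0, 10.1, 15.5, 22.5, 26.2, 27.1, 28.5, 32.2, 33.8, 38.1, 40.1, 45.2, 46.3.
n = 15.
P10: rank ⌈10/100·15⌉ = 2 → 7.8.
P90: rank ⌈90/100·15⌉ = 14 → 45.2.
Difference: 45.2 − 7.8 = 37.4.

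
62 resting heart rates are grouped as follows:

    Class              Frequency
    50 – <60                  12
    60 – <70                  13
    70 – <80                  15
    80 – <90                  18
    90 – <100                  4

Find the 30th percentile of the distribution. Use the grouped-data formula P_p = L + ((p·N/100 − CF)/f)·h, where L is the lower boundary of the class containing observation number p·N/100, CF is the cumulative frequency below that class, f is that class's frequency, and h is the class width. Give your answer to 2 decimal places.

N = 62; target position k = 30/100 · 62 = 18.6.
Cumulative frequencies: 12, 25, 40, 58, 62.
Observation 18.6 falls in the class 60 – <70.
L = 60, CF = 12, f = 13, h = 10.
P30 = 60 + ((18.6 − 12)/13)·10 = 60 + 5.07692 = 65.0769.

65.08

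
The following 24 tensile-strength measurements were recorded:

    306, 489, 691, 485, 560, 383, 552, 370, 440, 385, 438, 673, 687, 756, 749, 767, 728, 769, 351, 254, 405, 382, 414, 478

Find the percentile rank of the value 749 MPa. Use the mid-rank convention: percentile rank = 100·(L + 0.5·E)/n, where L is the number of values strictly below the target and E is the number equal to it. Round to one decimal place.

85.4

Sorted: 254, 306, 351, 370, 382, 383, 385, 405, 414, 438, 440, 478, 485, 489, 552, 560, 673, 687, 691, 728, 749, 756, 767, 769.
Count below 749: L = 20; count equal: E = 1; n = 24.
Percentile rank = 100·(20 + 0.5·1)/24 = 100·20.5/24 = 85.42.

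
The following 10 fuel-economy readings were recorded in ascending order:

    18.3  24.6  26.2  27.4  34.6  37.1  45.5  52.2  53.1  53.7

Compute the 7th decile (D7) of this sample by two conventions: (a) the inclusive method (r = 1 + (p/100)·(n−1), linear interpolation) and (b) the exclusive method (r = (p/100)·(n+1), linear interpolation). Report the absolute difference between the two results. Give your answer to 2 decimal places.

n = 10.
(a) r = 7.3; between ranks 7 (45.5) and 8 (52.2): 47.51.
(b) r = 7.7; between ranks 7 (45.5) and 8 (52.2): 50.19.
|47.51 − 50.19| = 2.68.

2.68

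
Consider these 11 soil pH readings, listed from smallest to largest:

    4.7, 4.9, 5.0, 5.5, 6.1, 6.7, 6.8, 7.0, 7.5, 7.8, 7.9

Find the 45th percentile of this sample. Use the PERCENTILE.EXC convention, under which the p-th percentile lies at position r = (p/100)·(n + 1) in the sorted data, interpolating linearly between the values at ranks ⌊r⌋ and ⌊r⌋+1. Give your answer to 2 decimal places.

n = 11.
r = (45/100)·(11 + 1) = 5.4.
Rank 5 is 6.1 and rank 6 is 6.7.
Interpolate: 6.1 + 0.4·(6.7 − 6.1) = 6.1 + 0.4·0.6 = 6.34.

6.34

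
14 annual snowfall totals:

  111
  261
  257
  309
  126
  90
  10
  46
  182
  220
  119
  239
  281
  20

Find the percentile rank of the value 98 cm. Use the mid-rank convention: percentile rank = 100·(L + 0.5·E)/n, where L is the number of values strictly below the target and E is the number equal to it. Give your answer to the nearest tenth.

Sorted: 10, 20, 46, 90, 111, 119, 126, 182, 220, 239, 257, 261, 281, 309.
Count below 98: L = 4; count equal: E = 0; n = 14.
Percentile rank = 100·(4 + 0.5·0)/14 = 100·4/14 = 28.57.

28.6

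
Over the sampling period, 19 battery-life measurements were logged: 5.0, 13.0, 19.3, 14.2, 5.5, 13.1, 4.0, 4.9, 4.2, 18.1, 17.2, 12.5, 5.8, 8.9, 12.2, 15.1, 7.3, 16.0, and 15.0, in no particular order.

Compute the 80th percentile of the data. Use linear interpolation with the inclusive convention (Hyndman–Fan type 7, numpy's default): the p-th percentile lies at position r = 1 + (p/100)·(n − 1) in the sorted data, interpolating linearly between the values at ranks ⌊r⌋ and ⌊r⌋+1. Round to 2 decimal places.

Sorted: 4.0, 4.2, 4.9, 5.0, 5.5, 5.8, 7.3, 8.9, 12.2, 12.5, 13.0, 13.1, 14.2, 15.0, 15.1, 16.0, 17.2, 18.1, 19.3.
n = 19.
r = 1 + (80/100)·(19 − 1) = 1 + 14.4 = 15.4.
Rank 15 is 15.1 and rank 16 is 16.0.
Interpolate: 15.1 + 0.4·(16.0 − 15.1) = 15.1 + 0.4·0.9 = 15.46.

15.46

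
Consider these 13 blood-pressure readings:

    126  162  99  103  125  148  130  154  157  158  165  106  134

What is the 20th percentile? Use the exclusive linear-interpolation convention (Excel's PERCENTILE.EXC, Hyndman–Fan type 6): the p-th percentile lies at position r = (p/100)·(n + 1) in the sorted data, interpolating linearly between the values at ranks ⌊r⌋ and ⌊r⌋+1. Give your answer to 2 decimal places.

Sorted: 99, 103, 106, 125, 126, 130, 134, 148, 154, 157, 158, 162, 165.
n = 13.
r = (20/100)·(13 + 1) = 2.8.
Rank 2 is 103 and rank 3 is 106.
Interpolate: 103 + 0.8·(106 − 103) = 103 + 0.8·3 = 105.4.

105.40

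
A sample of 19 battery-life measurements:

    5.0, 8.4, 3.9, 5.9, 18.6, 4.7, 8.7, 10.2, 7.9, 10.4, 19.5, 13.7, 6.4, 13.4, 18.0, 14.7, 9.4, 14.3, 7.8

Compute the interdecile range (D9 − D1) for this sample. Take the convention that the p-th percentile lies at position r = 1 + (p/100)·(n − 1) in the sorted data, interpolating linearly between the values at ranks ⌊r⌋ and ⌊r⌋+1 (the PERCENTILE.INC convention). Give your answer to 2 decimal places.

Sorted: 3.9, 4.7, 5.0, 5.9, 6.4, 7.8, 7.9, 8.4, 8.7, 9.4, 10.2, 10.4, 13.4, 13.7, 14.3, 14.7, 18.0, 18.6, 19.5.
n = 19.
P10: r = 2.8; ranks 2–3 are 4.7, 5.0; interpolating gives 4.94.
P90: r = 17.2; ranks 17–18 are 18.0, 18.6; interpolating gives 18.12.
Difference: 18.12 − 4.94 = 13.18.

13.18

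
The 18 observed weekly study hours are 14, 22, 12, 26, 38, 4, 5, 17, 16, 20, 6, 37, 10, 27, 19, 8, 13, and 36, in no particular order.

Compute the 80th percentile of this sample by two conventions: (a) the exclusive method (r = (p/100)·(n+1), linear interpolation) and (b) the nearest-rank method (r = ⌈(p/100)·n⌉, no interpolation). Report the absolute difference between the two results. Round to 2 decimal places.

1.80

Sorted: 4, 5, 6, 8, 10, 12, 13, 14, 16, 17, 19, 20, 22, 26, 27, 36, 37, 38.
n = 18.
(a) r = 15.2; between ranks 15 (27) and 16 (36): 28.8.
(b) the nearest-rank method: rank 15 → 27.
|28.8 − 27| = 1.8.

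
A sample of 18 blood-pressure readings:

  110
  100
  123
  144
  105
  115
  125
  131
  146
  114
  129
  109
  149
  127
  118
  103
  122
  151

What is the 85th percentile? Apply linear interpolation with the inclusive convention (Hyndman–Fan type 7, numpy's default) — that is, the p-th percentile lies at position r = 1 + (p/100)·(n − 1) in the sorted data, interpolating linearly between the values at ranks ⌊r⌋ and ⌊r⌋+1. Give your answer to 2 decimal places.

144.90

Sorted: 100, 103, 105, 109, 110, 114, 115, 118, 122, 123, 125, 127, 129, 131, 144, 146, 149, 151.
n = 18.
r = 1 + (85/100)·(18 − 1) = 1 + 14.45 = 15.45.
Rank 15 is 144 and rank 16 is 146.
Interpolate: 144 + 0.45·(146 − 144) = 144 + 0.45·2 = 144.9.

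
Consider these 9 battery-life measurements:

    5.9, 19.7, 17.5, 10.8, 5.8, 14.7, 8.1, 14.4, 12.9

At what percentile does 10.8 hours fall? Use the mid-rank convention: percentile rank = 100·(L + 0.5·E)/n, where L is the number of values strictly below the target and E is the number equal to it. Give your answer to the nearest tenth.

38.9

Sorted: 5.8, 5.9, 8.1, 10.8, 12.9, 14.4, 14.7, 17.5, 19.7.
Count below 10.8: L = 3; count equal: E = 1; n = 9.
Percentile rank = 100·(3 + 0.5·1)/9 = 100·3.5/9 = 38.89.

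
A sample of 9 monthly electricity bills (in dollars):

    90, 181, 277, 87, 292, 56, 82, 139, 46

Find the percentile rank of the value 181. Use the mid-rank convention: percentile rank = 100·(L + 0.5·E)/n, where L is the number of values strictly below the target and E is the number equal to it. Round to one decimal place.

Sorted: 46, 56, 82, 87, 90, 139, 181, 277, 292.
Count below 181: L = 6; count equal: E = 1; n = 9.
Percentile rank = 100·(6 + 0.5·1)/9 = 100·6.5/9 = 72.22.

72.2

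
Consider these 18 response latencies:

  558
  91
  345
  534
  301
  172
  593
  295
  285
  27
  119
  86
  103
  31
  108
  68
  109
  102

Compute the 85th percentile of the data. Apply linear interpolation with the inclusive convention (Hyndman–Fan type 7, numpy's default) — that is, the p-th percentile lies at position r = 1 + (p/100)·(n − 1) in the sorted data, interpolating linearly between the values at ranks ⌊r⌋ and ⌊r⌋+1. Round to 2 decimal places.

Sorted: 27, 31, 68, 86, 91, 102, 103, 108, 109, 119, 172, 285, 295, 301, 345, 534, 558, 593.
n = 18.
r = 1 + (85/100)·(18 − 1) = 1 + 14.45 = 15.45.
Rank 15 is 345 and rank 16 is 534.
Interpolate: 345 + 0.45·(534 − 345) = 345 + 0.45·189 = 430.05.

430.05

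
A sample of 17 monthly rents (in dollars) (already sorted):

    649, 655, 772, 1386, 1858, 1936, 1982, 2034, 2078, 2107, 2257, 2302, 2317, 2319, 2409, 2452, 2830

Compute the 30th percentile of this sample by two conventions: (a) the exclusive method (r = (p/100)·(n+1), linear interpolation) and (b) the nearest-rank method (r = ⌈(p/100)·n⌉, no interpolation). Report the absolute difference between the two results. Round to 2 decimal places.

46.80

n = 17.
(a) r = 5.4; between ranks 5 (1858) and 6 (1936): 1889.2.
(b) the nearest-rank method: rank 6 → 1936.
|1889.2 − 1936| = 46.8.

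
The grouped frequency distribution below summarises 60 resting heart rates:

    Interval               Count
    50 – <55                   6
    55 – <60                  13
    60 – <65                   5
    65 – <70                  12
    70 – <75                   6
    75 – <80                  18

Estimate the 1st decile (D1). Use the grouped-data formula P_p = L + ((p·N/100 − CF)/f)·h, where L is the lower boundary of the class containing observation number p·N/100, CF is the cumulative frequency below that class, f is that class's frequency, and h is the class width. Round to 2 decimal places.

55.00

N = 60; target position k = 10/100 · 60 = 6.
Cumulative frequencies: 6, 19, 24, 36, 42, 60.
Observation 6 falls in the class 50 – <55.
L = 50, CF = 0, f = 6, h = 5.
P10 = 50 + ((6 − 0)/6)·5 = 50 + 5 = 55.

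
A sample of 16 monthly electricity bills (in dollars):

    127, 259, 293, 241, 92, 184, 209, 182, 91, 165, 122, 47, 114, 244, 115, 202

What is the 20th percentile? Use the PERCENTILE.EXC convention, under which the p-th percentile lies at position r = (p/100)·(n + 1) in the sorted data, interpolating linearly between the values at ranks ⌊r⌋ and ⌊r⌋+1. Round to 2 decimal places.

100.80

Sorted: 47, 91, 92, 114, 115, 122, 127, 165, 182, 184, 202, 209, 241, 244, 259, 293.
n = 16.
r = (20/100)·(16 + 1) = 3.4.
Rank 3 is 92 and rank 4 is 114.
Interpolate: 92 + 0.4·(114 − 92) = 92 + 0.4·22 = 100.8.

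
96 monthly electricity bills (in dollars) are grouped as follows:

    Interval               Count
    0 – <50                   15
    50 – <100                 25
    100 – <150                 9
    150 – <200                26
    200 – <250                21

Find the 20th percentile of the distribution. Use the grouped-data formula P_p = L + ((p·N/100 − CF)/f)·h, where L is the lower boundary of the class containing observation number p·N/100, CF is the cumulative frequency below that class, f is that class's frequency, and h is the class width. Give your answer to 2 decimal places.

58.40

N = 96; target position k = 20/100 · 96 = 19.2.
Cumulative frequencies: 15, 40, 49, 75, 96.
Observation 19.2 falls in the class 50 – <100.
L = 50, CF = 15, f = 25, h = 50.
P20 = 50 + ((19.2 − 15)/25)·50 = 50 + 8.4 = 58.4.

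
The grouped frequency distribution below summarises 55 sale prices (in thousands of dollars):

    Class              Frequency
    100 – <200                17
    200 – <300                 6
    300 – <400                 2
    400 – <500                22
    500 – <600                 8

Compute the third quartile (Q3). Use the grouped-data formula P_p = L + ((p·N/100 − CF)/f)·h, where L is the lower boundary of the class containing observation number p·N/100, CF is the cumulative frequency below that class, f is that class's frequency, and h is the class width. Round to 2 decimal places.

473.86

N = 55; target position k = 75/100 · 55 = 41.25.
Cumulative frequencies: 17, 23, 25, 47, 55.
Observation 41.25 falls in the class 400 – <500.
L = 400, CF = 25, f = 22, h = 100.
P75 = 400 + ((41.25 − 25)/22)·100 = 400 + 73.8636 = 473.864.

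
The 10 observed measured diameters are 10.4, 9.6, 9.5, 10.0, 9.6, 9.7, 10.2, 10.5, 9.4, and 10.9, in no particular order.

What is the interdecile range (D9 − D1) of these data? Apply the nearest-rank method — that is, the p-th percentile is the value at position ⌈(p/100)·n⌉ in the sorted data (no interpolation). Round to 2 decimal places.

1.10

Sorted: 9.4, 9.5, 9.6, 9.6, 9.7, 10.0, 10.2, 10.4, 10.5, 10.9.
n = 10.
P10: rank ⌈10/100·10⌉ = 1 → 9.4.
P90: rank ⌈90/100·10⌉ = 9 → 10.5.
Difference: 10.5 − 9.4 = 1.1.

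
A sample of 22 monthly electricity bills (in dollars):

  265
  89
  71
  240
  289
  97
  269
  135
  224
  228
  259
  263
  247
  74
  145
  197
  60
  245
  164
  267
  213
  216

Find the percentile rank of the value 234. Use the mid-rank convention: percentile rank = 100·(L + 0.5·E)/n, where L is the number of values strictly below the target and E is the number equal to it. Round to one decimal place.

59.1

Sorted: 60, 71, 74, 89, 97, 135, 145, 164, 197, 213, 216, 224, 228, 240, 245, 247, 259, 263, 265, 267, 269, 289.
Count below 234: L = 13; count equal: E = 0; n = 22.
Percentile rank = 100·(13 + 0.5·0)/22 = 100·13/22 = 59.09.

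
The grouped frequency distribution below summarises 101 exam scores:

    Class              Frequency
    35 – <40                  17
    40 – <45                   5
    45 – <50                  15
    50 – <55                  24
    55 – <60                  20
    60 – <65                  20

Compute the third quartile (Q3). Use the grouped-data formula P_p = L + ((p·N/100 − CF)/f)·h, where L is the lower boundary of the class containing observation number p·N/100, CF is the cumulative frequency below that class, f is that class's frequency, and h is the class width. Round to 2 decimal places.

58.69

N = 101; target position k = 75/100 · 101 = 75.75.
Cumulative frequencies: 17, 22, 37, 61, 81, 101.
Observation 75.75 falls in the class 55 – <60.
L = 55, CF = 61, f = 20, h = 5.
P75 = 55 + ((75.75 − 61)/20)·5 = 55 + 3.6875 = 58.6875.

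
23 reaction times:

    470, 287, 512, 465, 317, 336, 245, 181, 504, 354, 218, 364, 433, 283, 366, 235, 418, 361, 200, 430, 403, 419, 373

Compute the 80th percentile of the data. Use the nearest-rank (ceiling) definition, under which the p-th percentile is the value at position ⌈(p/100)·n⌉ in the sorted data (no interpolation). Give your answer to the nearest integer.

Sorted: 181, 200, 218, 235, 245, 283, 287, 317, 336, 354, 361, 364, 366, 373, 403, 418, 419, 430, 433, 465, 470, 504, 512.
n = 23.
Position = ⌈80/100 · 23⌉ = ⌈18.4⌉ = 19.
The value at rank 19 is 433.

433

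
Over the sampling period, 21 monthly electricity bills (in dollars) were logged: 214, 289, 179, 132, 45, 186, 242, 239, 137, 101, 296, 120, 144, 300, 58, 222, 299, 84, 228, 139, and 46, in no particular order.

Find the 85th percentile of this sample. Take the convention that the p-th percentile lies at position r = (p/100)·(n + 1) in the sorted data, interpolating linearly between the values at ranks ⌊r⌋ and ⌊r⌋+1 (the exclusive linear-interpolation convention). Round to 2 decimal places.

293.90

Sorted: 45, 46, 58, 84, 101, 120, 132, 137, 139, 144, 179, 186, 214, 222, 228, 239, 242, 289, 296, 299, 300.
n = 21.
r = (85/100)·(21 + 1) = 18.7.
Rank 18 is 289 and rank 19 is 296.
Interpolate: 289 + 0.7·(296 − 289) = 289 + 0.7·7 = 293.9.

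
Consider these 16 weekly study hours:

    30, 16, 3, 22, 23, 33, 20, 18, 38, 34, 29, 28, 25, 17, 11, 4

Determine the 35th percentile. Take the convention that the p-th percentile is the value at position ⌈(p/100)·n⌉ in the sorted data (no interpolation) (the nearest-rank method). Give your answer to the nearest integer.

18

Sorted: 3, 4, 11, 16, 17, 18, 20, 22, 23, 25, 28, 29, 30, 33, 34, 38.
n = 16.
Position = ⌈35/100 · 16⌉ = ⌈5.6⌉ = 6.
The value at rank 6 is 18.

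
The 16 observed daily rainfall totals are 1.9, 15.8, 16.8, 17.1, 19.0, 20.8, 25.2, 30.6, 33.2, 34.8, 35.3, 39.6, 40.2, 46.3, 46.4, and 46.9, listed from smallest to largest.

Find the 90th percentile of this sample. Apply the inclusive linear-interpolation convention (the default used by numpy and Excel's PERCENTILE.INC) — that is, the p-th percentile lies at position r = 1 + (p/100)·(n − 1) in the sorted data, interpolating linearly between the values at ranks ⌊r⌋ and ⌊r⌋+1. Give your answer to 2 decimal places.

n = 16.
r = 1 + (90/100)·(16 − 1) = 1 + 13.5 = 14.5.
Rank 14 is 46.3 and rank 15 is 46.4.
Interpolate: 46.3 + 0.5·(46.4 − 46.3) = 46.3 + 0.5·0.1 = 46.35.

46.35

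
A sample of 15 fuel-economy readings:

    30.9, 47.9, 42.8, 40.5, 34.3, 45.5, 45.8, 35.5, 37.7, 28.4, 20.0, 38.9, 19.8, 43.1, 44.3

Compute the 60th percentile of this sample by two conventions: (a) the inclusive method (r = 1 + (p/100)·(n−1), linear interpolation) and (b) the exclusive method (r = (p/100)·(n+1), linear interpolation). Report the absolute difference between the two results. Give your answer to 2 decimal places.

Sorted: 19.8, 20.0, 28.4, 30.9, 34.3, 35.5, 37.7, 38.9, 40.5, 42.8, 43.1, 44.3, 45.5, 45.8, 47.9.
n = 15.
(a) r = 9.4; between ranks 9 (40.5) and 10 (42.8): 41.42.
(b) r = 9.6; between ranks 9 (40.5) and 10 (42.8): 41.88.
|41.42 − 41.88| = 0.46.

0.46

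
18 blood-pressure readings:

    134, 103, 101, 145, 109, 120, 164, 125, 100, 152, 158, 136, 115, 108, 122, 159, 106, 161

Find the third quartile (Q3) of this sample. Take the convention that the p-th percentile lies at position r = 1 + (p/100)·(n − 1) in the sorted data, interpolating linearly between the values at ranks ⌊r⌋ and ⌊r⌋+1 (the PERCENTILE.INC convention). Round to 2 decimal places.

Sorted: 100, 101, 103, 106, 108, 109, 115, 120, 122, 125, 134, 136, 145, 152, 158, 159, 161, 164.
n = 18.
r = 1 + (75/100)·(18 − 1) = 1 + 12.75 = 13.75.
Rank 13 is 145 and rank 14 is 152.
Interpolate: 145 + 0.75·(152 − 145) = 145 + 0.75·7 = 150.25.

150.25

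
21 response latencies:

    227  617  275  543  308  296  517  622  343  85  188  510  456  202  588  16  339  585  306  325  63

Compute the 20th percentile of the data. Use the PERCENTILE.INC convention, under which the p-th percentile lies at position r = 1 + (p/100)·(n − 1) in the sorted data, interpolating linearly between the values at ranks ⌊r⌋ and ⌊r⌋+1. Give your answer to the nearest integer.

Sorted: 16, 63, 85, 188, 202, 227, 275, 296, 306, 308, 325, 339, 343, 456, 510, 517, 543, 585, 588, 617, 622.
n = 21.
r = 1 + (20/100)·(21 − 1) = 1 + 4 = 5.
r is an integer, so P20 is the value at rank 5: 202.

202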